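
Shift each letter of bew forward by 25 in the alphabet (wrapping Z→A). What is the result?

b(1): 1+25=26≡0 → a
e(4): 4+25=29≡3 → d
w(22): 22+25=47≡21 → v

adv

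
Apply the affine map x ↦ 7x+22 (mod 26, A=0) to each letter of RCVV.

LKNN

R(17): 7·17+22=141≡11 → L
C(2): 7·2+22=36≡10 → K
V(21): 7·21+22=169≡13 → N
V(21): 7·21+22=169≡13 → N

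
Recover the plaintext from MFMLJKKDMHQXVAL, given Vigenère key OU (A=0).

Repeat the key across the ciphertext: OUOUOUOUOUOUOUO
M(12)−O(14): -2≡24 → Y
F(5)−U(20): -15≡11 → L
M(12)−O(14): -2≡24 → Y
L(11)−U(20): -9≡17 → R
J(9)−O(14): -5≡21 → V
K(10)−U(20): -10≡16 → Q
K(10)−O(14): -4≡22 → W
D(3)−U(20): -17≡9 → J
M(12)−O(14): -2≡24 → Y
H(7)−U(20): -13≡13 → N
Q(16)−O(14): 2 → C
X(23)−U(20): 3 → D
V(21)−O(14): 7 → H
A(0)−U(20): -20≡6 → G
L(11)−O(14): -3≡23 → X

YLYRVQWJYNCDHGX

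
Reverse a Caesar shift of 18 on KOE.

K(10): 10−18=-8≡18 → S
O(14): 14−18=-4≡22 → W
E(4): 4−18=-14≡12 → M

SWM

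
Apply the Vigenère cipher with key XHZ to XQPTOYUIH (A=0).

Repeat the key across the message: XHZXHZXHZ
X(23)+X(23): 46≡20 → U
Q(16)+H(7): 23 → X
P(15)+Z(25): 40≡14 → O
T(19)+X(23): 42≡16 → Q
O(14)+H(7): 21 → V
Y(24)+Z(25): 49≡23 → X
U(20)+X(23): 43≡17 → R
I(8)+H(7): 15 → P
H(7)+Z(25): 32≡6 → G

UXOQVXRPG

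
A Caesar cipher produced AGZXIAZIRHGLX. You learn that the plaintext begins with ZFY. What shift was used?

1

From the crib: A(0)−Z(25)=-25≡1, so the shift is 1.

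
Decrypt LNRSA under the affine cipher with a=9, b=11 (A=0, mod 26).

AGSVT

The inverse of 9 mod 26 is 3, since 9·3=27≡1. Apply D(y)=3·(y−11) mod 26:
L(11): 3·(11−11)=0 → A
N(13): 3·(13−11)=6 → G
R(17): 3·(17−11)=18 → S
S(18): 3·(18−11)=21 → V
A(0): 3·(0−11)=-33≡19 → T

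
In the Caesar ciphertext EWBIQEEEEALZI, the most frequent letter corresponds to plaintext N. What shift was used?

The most frequent ciphertext letter is E (appears 5 times).
E is position 4; N is position 13.
Shift = -9≡17.

17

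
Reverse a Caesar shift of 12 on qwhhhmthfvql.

q(16): 16−12=4 → e
w(22): 22−12=10 → k
h(7): 7−12=-5≡21 → v
h(7): 7−12=-5≡21 → v
h(7): 7−12=-5≡21 → v
m(12): 12−12=0 → a
t(19): 19−12=7 → h
h(7): 7−12=-5≡21 → v
f(5): 5−12=-7≡19 → t
v(21): 21−12=9 → j
q(16): 16−12=4 → e
l(11): 11−12=-1≡25 → z

ekvvvahvtjez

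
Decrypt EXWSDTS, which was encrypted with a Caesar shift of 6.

E(4): 4−6=-2≡24 → Y
X(23): 23−6=17 → R
W(22): 22−6=16 → Q
S(18): 18−6=12 → M
D(3): 3−6=-3≡23 → X
T(19): 19−6=13 → N
S(18): 18−6=12 → M

YRQMXNM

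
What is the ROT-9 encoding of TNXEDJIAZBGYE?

T(19): 19+9=28≡2 → C
N(13): 13+9=22 → W
X(23): 23+9=32≡6 → G
E(4): 4+9=13 → N
D(3): 3+9=12 → M
J(9): 9+9=18 → S
I(8): 8+9=17 → R
A(0): 0+9=9 → J
Z(25): 25+9=34≡8 → I
B(1): 1+9=10 → K
G(6): 6+9=15 → P
Y(24): 24+9=33≡7 → H
E(4): 4+9=13 → N

CWGNMSRJIKPHN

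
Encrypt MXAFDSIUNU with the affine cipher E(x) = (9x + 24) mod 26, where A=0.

M(12): 9·12+24=132≡2 → C
X(23): 9·23+24=231≡23 → X
A(0): 9·0+24=24 → Y
F(5): 9·5+24=69≡17 → R
D(3): 9·3+24=51≡25 → Z
S(18): 9·18+24=186≡4 → E
I(8): 9·8+24=96≡18 → S
U(20): 9·20+24=204≡22 → W
N(13): 9·13+24=141≡11 → L
U(20): 9·20+24=204≡22 → W

CXYRZESWLW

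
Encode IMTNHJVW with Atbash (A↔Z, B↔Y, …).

I(8) → R(17)
M(12) → N(13)
T(19) → G(6)
N(13) → M(12)
H(7) → S(18)
J(9) → Q(16)
V(21) → E(4)
W(22) → D(3)

RNGMSQED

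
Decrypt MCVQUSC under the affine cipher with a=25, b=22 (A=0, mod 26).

KUBGCEU

The inverse of 25 mod 26 is 25, since 25·25=625≡1. Apply D(y)=25·(y−22) mod 26:
M(12): 25·(12−22)=-250≡10 → K
C(2): 25·(2−22)=-500≡20 → U
V(21): 25·(21−22)=-25≡1 → B
Q(16): 25·(16−22)=-150≡6 → G
U(20): 25·(20−22)=-50≡2 → C
S(18): 25·(18−22)=-100≡4 → E
C(2): 25·(2−22)=-500≡20 → U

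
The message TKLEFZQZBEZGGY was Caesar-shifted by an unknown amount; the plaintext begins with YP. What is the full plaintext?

From the crib: T(19)−Y(24)=-5≡21, so the shift is 21.
Subtract 21 from each ciphertext letter:
T(19): 19−21=-2≡24 → Y
K(10): 10−21=-11≡15 → P
L(11): 11−21=-10≡16 → Q
E(4): 4−21=-17≡9 → J
F(5): 5−21=-16≡10 → K
Z(25): 25−21=4 → E
Q(16): 16−21=-5≡21 → V
Z(25): 25−21=4 → E
B(1): 1−21=-20≡6 → G
E(4): 4−21=-17≡9 → J
Z(25): 25−21=4 → E
G(6): 6−21=-15≡11 → L
G(6): 6−21=-15≡11 → L
Y(24): 24−21=3 → D

YPQJKEVEGJELLD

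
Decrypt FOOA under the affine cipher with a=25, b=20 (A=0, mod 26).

The inverse of 25 mod 26 is 25, since 25·25=625≡1. Apply D(y)=25·(y−20) mod 26:
F(5): 25·(5−20)=-375≡15 → P
O(14): 25·(14−20)=-150≡6 → G
O(14): 25·(14−20)=-150≡6 → G
A(0): 25·(0−20)=-500≡20 → U

PGGU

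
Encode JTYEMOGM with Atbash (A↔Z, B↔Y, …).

J(9) → Q(16)
T(19) → G(6)
Y(24) → B(1)
E(4) → V(21)
M(12) → N(13)
O(14) → L(11)
G(6) → T(19)
M(12) → N(13)

QGBVNLTN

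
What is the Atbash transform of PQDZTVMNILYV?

P(15) → K(10)
Q(16) → J(9)
D(3) → W(22)
Z(25) → A(0)
T(19) → G(6)
V(21) → E(4)
M(12) → N(13)
N(13) → M(12)
I(8) → R(17)
L(11) → O(14)
Y(24) → B(1)
V(21) → E(4)

KJWAGENMROBE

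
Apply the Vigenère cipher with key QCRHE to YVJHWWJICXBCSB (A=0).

Repeat the key across the message: QCRHEQCRHEQCRH
Y(24)+Q(16): 40≡14 → O
V(21)+C(2): 23 → X
J(9)+R(17): 26≡0 → A
H(7)+H(7): 14 → O
W(22)+E(4): 26≡0 → A
W(22)+Q(16): 38≡12 → M
J(9)+C(2): 11 → L
I(8)+R(17): 25 → Z
C(2)+H(7): 9 → J
X(23)+E(4): 27≡1 → B
B(1)+Q(16): 17 → R
C(2)+C(2): 4 → E
S(18)+R(17): 35≡9 → J
B(1)+H(7): 8 → I

OXAOAMLZJBREJI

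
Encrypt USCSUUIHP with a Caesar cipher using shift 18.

U(20): 20+18=38≡12 → M
S(18): 18+18=36≡10 → K
C(2): 2+18=20 → U
S(18): 18+18=36≡10 → K
U(20): 20+18=38≡12 → M
U(20): 20+18=38≡12 → M
I(8): 8+18=26≡0 → A
H(7): 7+18=25 → Z
P(15): 15+18=33≡7 → H

MKUKMMAZH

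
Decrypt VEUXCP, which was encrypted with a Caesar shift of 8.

NWMPUH

V(21): 21−8=13 → N
E(4): 4−8=-4≡22 → W
U(20): 20−8=12 → M
X(23): 23−8=15 → P
C(2): 2−8=-6≡20 → U
P(15): 15−8=7 → H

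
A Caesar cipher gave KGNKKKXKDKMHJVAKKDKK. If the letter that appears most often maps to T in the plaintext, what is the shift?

The most frequent ciphertext letter is K (appears 10 times).
K is position 10; T is position 19.
Shift = -9≡17.

17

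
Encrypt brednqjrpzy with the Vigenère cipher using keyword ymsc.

zdwflcbtnlq

Repeat the key across the message: ymscymscyms
b(1)+y(24): 25 → z
r(17)+m(12): 29≡3 → d
e(4)+s(18): 22 → w
d(3)+c(2): 5 → f
n(13)+y(24): 37≡11 → l
q(16)+m(12): 28≡2 → c
j(9)+s(18): 27≡1 → b
r(17)+c(2): 19 → t
p(15)+y(24): 39≡13 → n
z(25)+m(12): 37≡11 → l
y(24)+s(18): 42≡16 → q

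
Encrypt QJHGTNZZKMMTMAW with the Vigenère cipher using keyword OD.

EMVJHQNCYPAWADK

Repeat the key across the message: ODODODODODODODO
Q(16)+O(14): 30≡4 → E
J(9)+D(3): 12 → M
H(7)+O(14): 21 → V
G(6)+D(3): 9 → J
T(19)+O(14): 33≡7 → H
N(13)+D(3): 16 → Q
Z(25)+O(14): 39≡13 → N
Z(25)+D(3): 28≡2 → C
K(10)+O(14): 24 → Y
M(12)+D(3): 15 → P
M(12)+O(14): 26≡0 → A
T(19)+D(3): 22 → W
M(12)+O(14): 26≡0 → A
A(0)+D(3): 3 → D
W(22)+O(14): 36≡10 → K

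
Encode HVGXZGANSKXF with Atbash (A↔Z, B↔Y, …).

SETCATZMHPCU

H(7) → S(18)
V(21) → E(4)
G(6) → T(19)
X(23) → C(2)
Z(25) → A(0)
G(6) → T(19)
A(0) → Z(25)
N(13) → M(12)
S(18) → H(7)
K(10) → P(15)
X(23) → C(2)
F(5) → U(20)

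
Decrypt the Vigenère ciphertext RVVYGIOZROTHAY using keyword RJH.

AMOHXBXQKXKAJP

Repeat the key across the ciphertext: RJHRJHRJHRJHRJ
R(17)−R(17): 0 → A
V(21)−J(9): 12 → M
V(21)−H(7): 14 → O
Y(24)−R(17): 7 → H
G(6)−J(9): -3≡23 → X
I(8)−H(7): 1 → B
O(14)−R(17): -3≡23 → X
Z(25)−J(9): 16 → Q
R(17)−H(7): 10 → K
O(14)−R(17): -3≡23 → X
T(19)−J(9): 10 → K
H(7)−H(7): 0 → A
A(0)−R(17): -17≡9 → J
Y(24)−J(9): 15 → P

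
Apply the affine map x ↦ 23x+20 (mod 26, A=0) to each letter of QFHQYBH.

Q(16): 23·16+20=388≡24 → Y
F(5): 23·5+20=135≡5 → F
H(7): 23·7+20=181≡25 → Z
Q(16): 23·16+20=388≡24 → Y
Y(24): 23·24+20=572≡0 → A
B(1): 23·1+20=43≡17 → R
H(7): 23·7+20=181≡25 → Z

YFZYARZ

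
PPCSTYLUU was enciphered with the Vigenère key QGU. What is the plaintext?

Repeat the key across the ciphertext: QGUQGUQGU
P(15)−Q(16): -1≡25 → Z
P(15)−G(6): 9 → J
C(2)−U(20): -18≡8 → I
S(18)−Q(16): 2 → C
T(19)−G(6): 13 → N
Y(24)−U(20): 4 → E
L(11)−Q(16): -5≡21 → V
U(20)−G(6): 14 → O
U(20)−U(20): 0 → A

ZJICNEVOA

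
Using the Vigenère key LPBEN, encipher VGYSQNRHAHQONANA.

Repeat the key across the message: LPBENLPBENLPBENL
V(21)+L(11): 32≡6 → G
G(6)+P(15): 21 → V
Y(24)+B(1): 25 → Z
S(18)+E(4): 22 → W
Q(16)+N(13): 29≡3 → D
N(13)+L(11): 24 → Y
R(17)+P(15): 32≡6 → G
H(7)+B(1): 8 → I
A(0)+E(4): 4 → E
H(7)+N(13): 20 → U
Q(16)+L(11): 27≡1 → B
O(14)+P(15): 29≡3 → D
N(13)+B(1): 14 → O
A(0)+E(4): 4 → E
N(13)+N(13): 26≡0 → A
A(0)+L(11): 11 → L

GVZWDYGIEUBDOEAL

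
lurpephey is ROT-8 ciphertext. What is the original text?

l(11): 11−8=3 → d
u(20): 20−8=12 → m
r(17): 17−8=9 → j
p(15): 15−8=7 → h
e(4): 4−8=-4≡22 → w
p(15): 15−8=7 → h
h(7): 7−8=-1≡25 → z
e(4): 4−8=-4≡22 → w
y(24): 24−8=16 → q

dmjhwhzwq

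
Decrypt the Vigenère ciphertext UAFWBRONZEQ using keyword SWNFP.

CESRMZSAUPY

Repeat the key across the ciphertext: SWNFPSWNFPS
U(20)−S(18): 2 → C
A(0)−W(22): -22≡4 → E
F(5)−N(13): -8≡18 → S
W(22)−F(5): 17 → R
B(1)−P(15): -14≡12 → M
R(17)−S(18): -1≡25 → Z
O(14)−W(22): -8≡18 → S
N(13)−N(13): 0 → A
Z(25)−F(5): 20 → U
E(4)−P(15): -11≡15 → P
Q(16)−S(18): -2≡24 → Y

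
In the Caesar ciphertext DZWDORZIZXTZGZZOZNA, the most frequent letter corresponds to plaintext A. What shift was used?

The most frequent ciphertext letter is Z (appears 7 times).
Z is position 25; A is position 0.
Shift = 25.

25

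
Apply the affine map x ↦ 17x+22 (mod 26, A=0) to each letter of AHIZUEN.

A(0): 17·0+22=22 → W
H(7): 17·7+22=141≡11 → L
I(8): 17·8+22=158≡2 → C
Z(25): 17·25+22=447≡5 → F
U(20): 17·20+22=362≡24 → Y
E(4): 17·4+22=90≡12 → M
N(13): 17·13+22=243≡9 → J

WLCFYMJ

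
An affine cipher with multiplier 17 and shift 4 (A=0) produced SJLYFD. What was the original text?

KLFSXD

The inverse of 17 mod 26 is 23, since 17·23=391≡1. Apply D(y)=23·(y−4) mod 26:
S(18): 23·(18−4)=322≡10 → K
J(9): 23·(9−4)=115≡11 → L
L(11): 23·(11−4)=161≡5 → F
Y(24): 23·(24−4)=460≡18 → S
F(5): 23·(5−4)=23 → X
D(3): 23·(3−4)=-23≡3 → D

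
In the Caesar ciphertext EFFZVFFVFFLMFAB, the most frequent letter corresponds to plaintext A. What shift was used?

The most frequent ciphertext letter is F (appears 7 times).
F is position 5; A is position 0.
Shift = 5.

5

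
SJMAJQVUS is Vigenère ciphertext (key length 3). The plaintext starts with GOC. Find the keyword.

Subtract each crib letter from the matching ciphertext letter (mod 26):
S(18)−G(6)=12 → M
J(9)−O(14)=-5≡21 → V
M(12)−C(2)=10 → K

MVK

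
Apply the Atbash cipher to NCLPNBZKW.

N(13) → M(12)
C(2) → X(23)
L(11) → O(14)
P(15) → K(10)
N(13) → M(12)
B(1) → Y(24)
Z(25) → A(0)
K(10) → P(15)
W(22) → D(3)

MXOKMYAPD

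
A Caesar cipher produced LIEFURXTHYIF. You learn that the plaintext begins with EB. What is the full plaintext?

From the crib: L(11)−E(4)=7, so the shift is 7.
Subtract 7 from each ciphertext letter:
L(11): 11−7=4 → E
I(8): 8−7=1 → B
E(4): 4−7=-3≡23 → X
F(5): 5−7=-2≡24 → Y
U(20): 20−7=13 → N
R(17): 17−7=10 → K
X(23): 23−7=16 → Q
T(19): 19−7=12 → M
H(7): 7−7=0 → A
Y(24): 24−7=17 → R
I(8): 8−7=1 → B
F(5): 5−7=-2≡24 → Y

EBXYNKQMARBY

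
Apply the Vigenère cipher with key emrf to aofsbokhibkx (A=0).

Repeat the key across the message: emrfemrfemrf
a(0)+e(4): 4 → e
o(14)+m(12): 26≡0 → a
f(5)+r(17): 22 → w
s(18)+f(5): 23 → x
b(1)+e(4): 5 → f
o(14)+m(12): 26≡0 → a
k(10)+r(17): 27≡1 → b
h(7)+f(5): 12 → m
i(8)+e(4): 12 → m
b(1)+m(12): 13 → n
k(10)+r(17): 27≡1 → b
x(23)+f(5): 28≡2 → c

eawxfabmmnbc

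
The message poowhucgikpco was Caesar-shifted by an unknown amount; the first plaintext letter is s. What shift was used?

23

From the crib: p(15)−s(18)=-3≡23, so the shift is 23.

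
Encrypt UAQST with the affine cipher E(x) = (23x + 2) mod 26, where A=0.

UCGAX

U(20): 23·20+2=462≡20 → U
A(0): 23·0+2=2 → C
Q(16): 23·16+2=370≡6 → G
S(18): 23·18+2=416≡0 → A
T(19): 23·19+2=439≡23 → X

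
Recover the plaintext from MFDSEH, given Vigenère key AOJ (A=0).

Repeat the key across the ciphertext: AOJAOJ
M(12)−A(0): 12 → M
F(5)−O(14): -9≡17 → R
D(3)−J(9): -6≡20 → U
S(18)−A(0): 18 → S
E(4)−O(14): -10≡16 → Q
H(7)−J(9): -2≡24 → Y

MRUSQY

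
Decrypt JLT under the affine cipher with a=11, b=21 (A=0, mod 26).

GSO

The inverse of 11 mod 26 is 19, since 11·19=209≡1. Apply D(y)=19·(y−21) mod 26:
J(9): 19·(9−21)=-228≡6 → G
L(11): 19·(11−21)=-190≡18 → S
T(19): 19·(19−21)=-38≡14 → O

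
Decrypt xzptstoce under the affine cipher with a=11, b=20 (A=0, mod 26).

frjhohqwi

The inverse of 11 mod 26 is 19, since 11·19=209≡1. Apply D(y)=19·(y−20) mod 26:
x(23): 19·(23−20)=57≡5 → f
z(25): 19·(25−20)=95≡17 → r
p(15): 19·(15−20)=-95≡9 → j
t(19): 19·(19−20)=-19≡7 → h
s(18): 19·(18−20)=-38≡14 → o
t(19): 19·(19−20)=-19≡7 → h
o(14): 19·(14−20)=-114≡16 → q
c(2): 19·(2−20)=-342≡22 → w
e(4): 19·(4−20)=-304≡8 → i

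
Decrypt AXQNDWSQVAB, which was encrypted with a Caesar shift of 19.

HEXUKDZXCHI

A(0): 0−19=-19≡7 → H
X(23): 23−19=4 → E
Q(16): 16−19=-3≡23 → X
N(13): 13−19=-6≡20 → U
D(3): 3−19=-16≡10 → K
W(22): 22−19=3 → D
S(18): 18−19=-1≡25 → Z
Q(16): 16−19=-3≡23 → X
V(21): 21−19=2 → C
A(0): 0−19=-19≡7 → H
B(1): 1−19=-18≡8 → I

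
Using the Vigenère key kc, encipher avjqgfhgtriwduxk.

kxtsqhridtsynwhm

Repeat the key across the message: kckckckckckckckc
a(0)+k(10): 10 → k
v(21)+c(2): 23 → x
j(9)+k(10): 19 → t
q(16)+c(2): 18 → s
g(6)+k(10): 16 → q
f(5)+c(2): 7 → h
h(7)+k(10): 17 → r
g(6)+c(2): 8 → i
t(19)+k(10): 29≡3 → d
r(17)+c(2): 19 → t
i(8)+k(10): 18 → s
w(22)+c(2): 24 → y
d(3)+k(10): 13 → n
u(20)+c(2): 22 → w
x(23)+k(10): 33≡7 → h
k(10)+c(2): 12 → m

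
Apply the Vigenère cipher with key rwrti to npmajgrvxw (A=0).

Repeat the key across the message: rwrtirwrti
n(13)+r(17): 30≡4 → e
p(15)+w(22): 37≡11 → l
m(12)+r(17): 29≡3 → d
a(0)+t(19): 19 → t
j(9)+i(8): 17 → r
g(6)+r(17): 23 → x
r(17)+w(22): 39≡13 → n
v(21)+r(17): 38≡12 → m
x(23)+t(19): 42≡16 → q
w(22)+i(8): 30≡4 → e

eldtrxnmqe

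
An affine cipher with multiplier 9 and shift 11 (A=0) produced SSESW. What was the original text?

VVFVH

The inverse of 9 mod 26 is 3, since 9·3=27≡1. Apply D(y)=3·(y−11) mod 26:
S(18): 3·(18−11)=21 → V
S(18): 3·(18−11)=21 → V
E(4): 3·(4−11)=-21≡5 → F
S(18): 3·(18−11)=21 → V
W(22): 3·(22−11)=33≡7 → H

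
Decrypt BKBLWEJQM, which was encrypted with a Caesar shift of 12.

PYPZKSXEA

B(1): 1−12=-11≡15 → P
K(10): 10−12=-2≡24 → Y
B(1): 1−12=-11≡15 → P
L(11): 11−12=-1≡25 → Z
W(22): 22−12=10 → K
E(4): 4−12=-8≡18 → S
J(9): 9−12=-3≡23 → X
Q(16): 16−12=4 → E
M(12): 12−12=0 → A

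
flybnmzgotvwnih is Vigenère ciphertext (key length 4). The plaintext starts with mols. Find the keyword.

Subtract each crib letter from the matching ciphertext letter (mod 26):
f(5)−m(12)=-7≡19 → t
l(11)−o(14)=-3≡23 → x
y(24)−l(11)=13 → n
b(1)−s(18)=-17≡9 → j

txnj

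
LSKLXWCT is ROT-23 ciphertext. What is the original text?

OVNOAZFW

L(11): 11−23=-12≡14 → O
S(18): 18−23=-5≡21 → V
K(10): 10−23=-13≡13 → N
L(11): 11−23=-12≡14 → O
X(23): 23−23=0 → A
W(22): 22−23=-1≡25 → Z
C(2): 2−23=-21≡5 → F
T(19): 19−23=-4≡22 → W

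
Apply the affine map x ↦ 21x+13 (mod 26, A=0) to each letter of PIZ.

P(15): 21·15+13=328≡16 → Q
I(8): 21·8+13=181≡25 → Z
Z(25): 21·25+13=538≡18 → S

QZS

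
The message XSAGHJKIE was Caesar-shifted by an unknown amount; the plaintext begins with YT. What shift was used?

25

From the crib: X(23)−Y(24)=-1≡25, so the shift is 25.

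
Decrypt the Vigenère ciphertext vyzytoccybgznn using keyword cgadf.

tszvomwcvwetnk

Repeat the key across the ciphertext: cgadfcgadfcgad
v(21)−c(2): 19 → t
y(24)−g(6): 18 → s
z(25)−a(0): 25 → z
y(24)−d(3): 21 → v
t(19)−f(5): 14 → o
o(14)−c(2): 12 → m
c(2)−g(6): -4≡22 → w
c(2)−a(0): 2 → c
y(24)−d(3): 21 → v
b(1)−f(5): -4≡22 → w
g(6)−c(2): 4 → e
z(25)−g(6): 19 → t
n(13)−a(0): 13 → n
n(13)−d(3): 10 → k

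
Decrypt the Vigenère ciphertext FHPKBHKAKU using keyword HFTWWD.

YCWOFEDVRY

Repeat the key across the ciphertext: HFTWWDHFTW
F(5)−H(7): -2≡24 → Y
H(7)−F(5): 2 → C
P(15)−T(19): -4≡22 → W
K(10)−W(22): -12≡14 → O
B(1)−W(22): -21≡5 → F
H(7)−D(3): 4 → E
K(10)−H(7): 3 → D
A(0)−F(5): -5≡21 → V
K(10)−T(19): -9≡17 → R
U(20)−W(22): -2≡24 → Y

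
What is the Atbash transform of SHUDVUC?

S(18) → H(7)
H(7) → S(18)
U(20) → F(5)
D(3) → W(22)
V(21) → E(4)
U(20) → F(5)
C(2) → X(23)

HSFWEFX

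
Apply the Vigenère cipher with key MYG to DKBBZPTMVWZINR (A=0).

Repeat the key across the message: MYGMYGMYGMYGMY
D(3)+M(12): 15 → P
K(10)+Y(24): 34≡8 → I
B(1)+G(6): 7 → H
B(1)+M(12): 13 → N
Z(25)+Y(24): 49≡23 → X
P(15)+G(6): 21 → V
T(19)+M(12): 31≡5 → F
M(12)+Y(24): 36≡10 → K
V(21)+G(6): 27≡1 → B
W(22)+M(12): 34≡8 → I
Z(25)+Y(24): 49≡23 → X
I(8)+G(6): 14 → O
N(13)+M(12): 25 → Z
R(17)+Y(24): 41≡15 → P

PIHNXVFKBIXOZP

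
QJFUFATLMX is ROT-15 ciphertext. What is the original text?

Q(16): 16−15=1 → B
J(9): 9−15=-6≡20 → U
F(5): 5−15=-10≡16 → Q
U(20): 20−15=5 → F
F(5): 5−15=-10≡16 → Q
A(0): 0−15=-15≡11 → L
T(19): 19−15=4 → E
L(11): 11−15=-4≡22 → W
M(12): 12−15=-3≡23 → X
X(23): 23−15=8 → I

BUQFQLEWXI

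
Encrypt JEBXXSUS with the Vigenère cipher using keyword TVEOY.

CZFLVLPW

Repeat the key across the message: TVEOYTVE
J(9)+T(19): 28≡2 → C
E(4)+V(21): 25 → Z
B(1)+E(4): 5 → F
X(23)+O(14): 37≡11 → L
X(23)+Y(24): 47≡21 → V
S(18)+T(19): 37≡11 → L
U(20)+V(21): 41≡15 → P
S(18)+E(4): 22 → W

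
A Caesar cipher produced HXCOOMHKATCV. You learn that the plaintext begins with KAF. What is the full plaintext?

KAFRRPKNDWFY

From the crib: H(7)−K(10)=-3≡23, so the shift is 23.
Subtract 23 from each ciphertext letter:
H(7): 7−23=-16≡10 → K
X(23): 23−23=0 → A
C(2): 2−23=-21≡5 → F
O(14): 14−23=-9≡17 → R
O(14): 14−23=-9≡17 → R
M(12): 12−23=-11≡15 → P
H(7): 7−23=-16≡10 → K
K(10): 10−23=-13≡13 → N
A(0): 0−23=-23≡3 → D
T(19): 19−23=-4≡22 → W
C(2): 2−23=-21≡5 → F
V(21): 21−23=-2≡24 → Y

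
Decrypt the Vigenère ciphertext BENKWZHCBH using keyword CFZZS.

ZZOLEXCDCP

Repeat the key across the ciphertext: CFZZSCFZZS
B(1)−C(2): -1≡25 → Z
E(4)−F(5): -1≡25 → Z
N(13)−Z(25): -12≡14 → O
K(10)−Z(25): -15≡11 → L
W(22)−S(18): 4 → E
Z(25)−C(2): 23 → X
H(7)−F(5): 2 → C
C(2)−Z(25): -23≡3 → D
B(1)−Z(25): -24≡2 → C
H(7)−S(18): -11≡15 → P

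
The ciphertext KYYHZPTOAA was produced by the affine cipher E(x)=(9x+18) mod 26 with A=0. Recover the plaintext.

The inverse of 9 mod 26 is 3, since 9·3=27≡1. Apply D(y)=3·(y−18) mod 26:
K(10): 3·(10−18)=-24≡2 → C
Y(24): 3·(24−18)=18 → S
Y(24): 3·(24−18)=18 → S
H(7): 3·(7−18)=-33≡19 → T
Z(25): 3·(25−18)=21 → V
P(15): 3·(15−18)=-9≡17 → R
T(19): 3·(19−18)=3 → D
O(14): 3·(14−18)=-12≡14 → O
A(0): 3·(0−18)=-54≡24 → Y
A(0): 3·(0−18)=-54≡24 → Y

CSSTVRDOYY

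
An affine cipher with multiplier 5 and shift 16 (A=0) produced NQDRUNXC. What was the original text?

The inverse of 5 mod 26 is 21, since 5·21=105≡1. Apply D(y)=21·(y−16) mod 26:
N(13): 21·(13−16)=-63≡15 → P
Q(16): 21·(16−16)=0 → A
D(3): 21·(3−16)=-273≡13 → N
R(17): 21·(17−16)=21 → V
U(20): 21·(20−16)=84≡6 → G
N(13): 21·(13−16)=-63≡15 → P
X(23): 21·(23−16)=147≡17 → R
C(2): 21·(2−16)=-294≡18 → S

PANVGPRS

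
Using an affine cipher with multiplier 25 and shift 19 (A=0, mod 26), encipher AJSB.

A(0): 25·0+19=19 → T
J(9): 25·9+19=244≡10 → K
S(18): 25·18+19=469≡1 → B
B(1): 25·1+19=44≡18 → S

TKBS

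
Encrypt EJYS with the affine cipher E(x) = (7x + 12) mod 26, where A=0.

OXYI

E(4): 7·4+12=40≡14 → O
J(9): 7·9+12=75≡23 → X
Y(24): 7·24+12=180≡24 → Y
S(18): 7·18+12=138≡8 → I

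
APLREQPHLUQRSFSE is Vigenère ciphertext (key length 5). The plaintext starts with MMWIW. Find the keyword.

ODPJI

Subtract each crib letter from the matching ciphertext letter (mod 26):
A(0)−M(12)=-12≡14 → O
P(15)−M(12)=3 → D
L(11)−W(22)=-11≡15 → P
R(17)−I(8)=9 → J
E(4)−W(22)=-18≡8 → I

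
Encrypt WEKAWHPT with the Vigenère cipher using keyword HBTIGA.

DFDICHWU

Repeat the key across the message: HBTIGAHB
W(22)+H(7): 29≡3 → D
E(4)+B(1): 5 → F
K(10)+T(19): 29≡3 → D
A(0)+I(8): 8 → I
W(22)+G(6): 28≡2 → C
H(7)+A(0): 7 → H
P(15)+H(7): 22 → W
T(19)+B(1): 20 → U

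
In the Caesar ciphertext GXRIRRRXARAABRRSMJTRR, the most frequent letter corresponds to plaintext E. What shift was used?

The most frequent ciphertext letter is R (appears 9 times).
R is position 17; E is position 4.
Shift = 13.

13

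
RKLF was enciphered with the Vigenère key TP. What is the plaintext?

YVSQ

Repeat the key across the ciphertext: TPTP
R(17)−T(19): -2≡24 → Y
K(10)−P(15): -5≡21 → V
L(11)−T(19): -8≡18 → S
F(5)−P(15): -10≡16 → Q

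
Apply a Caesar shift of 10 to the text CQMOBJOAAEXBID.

MAWYLTYKKOHLSN

C(2): 2+10=12 → M
Q(16): 16+10=26≡0 → A
M(12): 12+10=22 → W
O(14): 14+10=24 → Y
B(1): 1+10=11 → L
J(9): 9+10=19 → T
O(14): 14+10=24 → Y
A(0): 0+10=10 → K
A(0): 0+10=10 → K
E(4): 4+10=14 → O
X(23): 23+10=33≡7 → H
B(1): 1+10=11 → L
I(8): 8+10=18 → S
D(3): 3+10=13 → N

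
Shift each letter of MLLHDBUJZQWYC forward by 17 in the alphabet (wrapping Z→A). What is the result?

M(12): 12+17=29≡3 → D
L(11): 11+17=28≡2 → C
L(11): 11+17=28≡2 → C
H(7): 7+17=24 → Y
D(3): 3+17=20 → U
B(1): 1+17=18 → S
U(20): 20+17=37≡11 → L
J(9): 9+17=26≡0 → A
Z(25): 25+17=42≡16 → Q
Q(16): 16+17=33≡7 → H
W(22): 22+17=39≡13 → N
Y(24): 24+17=41≡15 → P
C(2): 2+17=19 → T

DCCYUSLAQHNPT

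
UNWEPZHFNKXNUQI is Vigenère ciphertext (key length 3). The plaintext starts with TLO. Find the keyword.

BCI

Subtract each crib letter from the matching ciphertext letter (mod 26):
U(20)−T(19)=1 → B
N(13)−L(11)=2 → C
W(22)−O(14)=8 → I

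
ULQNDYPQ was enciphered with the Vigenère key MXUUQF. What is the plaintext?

Repeat the key across the ciphertext: MXUUQFMX
U(20)−M(12): 8 → I
L(11)−X(23): -12≡14 → O
Q(16)−U(20): -4≡22 → W
N(13)−U(20): -7≡19 → T
D(3)−Q(16): -13≡13 → N
Y(24)−F(5): 19 → T
P(15)−M(12): 3 → D
Q(16)−X(23): -7≡19 → T

IOWTNTDT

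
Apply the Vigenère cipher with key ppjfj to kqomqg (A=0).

Repeat the key across the message: ppjfjp
k(10)+p(15): 25 → z
q(16)+p(15): 31≡5 → f
o(14)+j(9): 23 → x
m(12)+f(5): 17 → r
q(16)+j(9): 25 → z
g(6)+p(15): 21 → v

zfxrzv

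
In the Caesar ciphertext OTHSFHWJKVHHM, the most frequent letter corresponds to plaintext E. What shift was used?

3

The most frequent ciphertext letter is H (appears 4 times).
H is position 7; E is position 4.
Shift = 3.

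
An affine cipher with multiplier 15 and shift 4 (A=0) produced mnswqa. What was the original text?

The inverse of 15 mod 26 is 7, since 15·7=105≡1. Apply D(y)=7·(y−4) mod 26:
m(12): 7·(12−4)=56≡4 → e
n(13): 7·(13−4)=63≡11 → l
s(18): 7·(18−4)=98≡20 → u
w(22): 7·(22−4)=126≡22 → w
q(16): 7·(16−4)=84≡6 → g
a(0): 7·(0−4)=-28≡24 → y

eluwgy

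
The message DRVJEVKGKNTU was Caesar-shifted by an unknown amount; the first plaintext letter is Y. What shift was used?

5

From the crib: D(3)−Y(24)=-21≡5, so the shift is 5.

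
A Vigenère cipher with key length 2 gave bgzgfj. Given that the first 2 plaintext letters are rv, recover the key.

kl

Subtract each crib letter from the matching ciphertext letter (mod 26):
b(1)−r(17)=-16≡10 → k
g(6)−v(21)=-15≡11 → l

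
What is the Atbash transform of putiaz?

p(15) → k(10)
u(20) → f(5)
t(19) → g(6)
i(8) → r(17)
a(0) → z(25)
z(25) → a(0)

kfgrza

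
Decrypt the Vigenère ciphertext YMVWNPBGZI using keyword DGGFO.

Repeat the key across the ciphertext: DGGFODGGFO
Y(24)−D(3): 21 → V
M(12)−G(6): 6 → G
V(21)−G(6): 15 → P
W(22)−F(5): 17 → R
N(13)−O(14): -1≡25 → Z
P(15)−D(3): 12 → M
B(1)−G(6): -5≡21 → V
G(6)−G(6): 0 → A
Z(25)−F(5): 20 → U
I(8)−O(14): -6≡20 → U

VGPRZMVAUU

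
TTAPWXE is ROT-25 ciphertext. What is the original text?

UUBQXYF

T(19): 19−25=-6≡20 → U
T(19): 19−25=-6≡20 → U
A(0): 0−25=-25≡1 → B
P(15): 15−25=-10≡16 → Q
W(22): 22−25=-3≡23 → X
X(23): 23−25=-2≡24 → Y
E(4): 4−25=-21≡5 → F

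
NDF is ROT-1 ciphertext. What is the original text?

MCE

N(13): 13−1=12 → M
D(3): 3−1=2 → C
F(5): 5−1=4 → E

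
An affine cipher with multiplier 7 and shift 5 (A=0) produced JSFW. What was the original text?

The inverse of 7 mod 26 is 15, since 7·15=105≡1. Apply D(y)=15·(y−5) mod 26:
J(9): 15·(9−5)=60≡8 → I
S(18): 15·(18−5)=195≡13 → N
F(5): 15·(5−5)=0 → A
W(22): 15·(22−5)=255≡21 → V

INAV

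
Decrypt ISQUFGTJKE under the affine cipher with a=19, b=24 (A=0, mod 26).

The inverse of 19 mod 26 is 11, since 19·11=209≡1. Apply D(y)=11·(y−24) mod 26:
I(8): 11·(8−24)=-176≡6 → G
S(18): 11·(18−24)=-66≡12 → M
Q(16): 11·(16−24)=-88≡16 → Q
U(20): 11·(20−24)=-44≡8 → I
F(5): 11·(5−24)=-209≡25 → Z
G(6): 11·(6−24)=-198≡10 → K
T(19): 11·(19−24)=-55≡23 → X
J(9): 11·(9−24)=-165≡17 → R
K(10): 11·(10−24)=-154≡2 → C
E(4): 11·(4−24)=-220≡14 → O

GMQIZKXRCO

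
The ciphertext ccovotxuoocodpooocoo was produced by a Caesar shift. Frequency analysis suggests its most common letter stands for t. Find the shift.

21

The most frequent ciphertext letter is o (appears 10 times).
o is position 14; t is position 19.
Shift = -5≡21.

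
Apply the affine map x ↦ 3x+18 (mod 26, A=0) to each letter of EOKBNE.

EIWVFE

E(4): 3·4+18=30≡4 → E
O(14): 3·14+18=60≡8 → I
K(10): 3·10+18=48≡22 → W
B(1): 3·1+18=21 → V
N(13): 3·13+18=57≡5 → F
E(4): 3·4+18=30≡4 → E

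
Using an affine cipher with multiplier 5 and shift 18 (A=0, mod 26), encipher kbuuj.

qxool

k(10): 5·10+18=68≡16 → q
b(1): 5·1+18=23 → x
u(20): 5·20+18=118≡14 → o
u(20): 5·20+18=118≡14 → o
j(9): 5·9+18=63≡11 → l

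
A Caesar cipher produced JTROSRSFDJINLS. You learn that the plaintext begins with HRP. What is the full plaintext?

From the crib: J(9)−H(7)=2, so the shift is 2.
Subtract 2 from each ciphertext letter:
J(9): 9−2=7 → H
T(19): 19−2=17 → R
R(17): 17−2=15 → P
O(14): 14−2=12 → M
S(18): 18−2=16 → Q
R(17): 17−2=15 → P
S(18): 18−2=16 → Q
F(5): 5−2=3 → D
D(3): 3−2=1 → B
J(9): 9−2=7 → H
I(8): 8−2=6 → G
N(13): 13−2=11 → L
L(11): 11−2=9 → J
S(18): 18−2=16 → Q

HRPMQPQDBHGLJQ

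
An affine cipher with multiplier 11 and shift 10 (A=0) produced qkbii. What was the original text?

The inverse of 11 mod 26 is 19, since 11·19=209≡1. Apply D(y)=19·(y−10) mod 26:
q(16): 19·(16−10)=114≡10 → k
k(10): 19·(10−10)=0 → a
b(1): 19·(1−10)=-171≡11 → l
i(8): 19·(8−10)=-38≡14 → o
i(8): 19·(8−10)=-38≡14 → o

kaloo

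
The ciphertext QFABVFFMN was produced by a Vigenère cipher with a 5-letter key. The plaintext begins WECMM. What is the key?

Subtract each crib letter from the matching ciphertext letter (mod 26):
Q(16)−W(22)=-6≡20 → U
F(5)−E(4)=1 → B
A(0)−C(2)=-2≡24 → Y
B(1)−M(12)=-11≡15 → P
V(21)−M(12)=9 → J

UBYPJ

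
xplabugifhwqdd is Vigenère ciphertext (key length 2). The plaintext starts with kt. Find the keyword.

nw

Subtract each crib letter from the matching ciphertext letter (mod 26):
x(23)−k(10)=13 → n
p(15)−t(19)=-4≡22 → w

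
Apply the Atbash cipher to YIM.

BRN

Y(24) → B(1)
I(8) → R(17)
M(12) → N(13)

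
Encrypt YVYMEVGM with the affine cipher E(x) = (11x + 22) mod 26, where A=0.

Y(24): 11·24+22=286≡0 → A
V(21): 11·21+22=253≡19 → T
Y(24): 11·24+22=286≡0 → A
M(12): 11·12+22=154≡24 → Y
E(4): 11·4+22=66≡14 → O
V(21): 11·21+22=253≡19 → T
G(6): 11·6+22=88≡10 → K
M(12): 11·12+22=154≡24 → Y

ATAYOTKY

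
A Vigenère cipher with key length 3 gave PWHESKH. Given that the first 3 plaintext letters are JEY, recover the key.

GSJ

Subtract each crib letter from the matching ciphertext letter (mod 26):
P(15)−J(9)=6 → G
W(22)−E(4)=18 → S
H(7)−Y(24)=-17≡9 → J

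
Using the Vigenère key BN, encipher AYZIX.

Repeat the key across the message: BNBNB
A(0)+B(1): 1 → B
Y(24)+N(13): 37≡11 → L
Z(25)+B(1): 26≡0 → A
I(8)+N(13): 21 → V
X(23)+B(1): 24 → Y

BLAVY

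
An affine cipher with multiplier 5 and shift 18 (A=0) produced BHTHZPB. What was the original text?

The inverse of 5 mod 26 is 21, since 5·21=105≡1. Apply D(y)=21·(y−18) mod 26:
B(1): 21·(1−18)=-357≡7 → H
H(7): 21·(7−18)=-231≡3 → D
T(19): 21·(19−18)=21 → V
H(7): 21·(7−18)=-231≡3 → D
Z(25): 21·(25−18)=147≡17 → R
P(15): 21·(15−18)=-63≡15 → P
B(1): 21·(1−18)=-357≡7 → H

HDVDRPH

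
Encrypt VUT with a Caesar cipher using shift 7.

V(21): 21+7=28≡2 → C
U(20): 20+7=27≡1 → B
T(19): 19+7=26≡0 → A

CBA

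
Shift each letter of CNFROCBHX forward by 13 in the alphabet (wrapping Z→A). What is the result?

C(2): 2+13=15 → P
N(13): 13+13=26≡0 → A
F(5): 5+13=18 → S
R(17): 17+13=30≡4 → E
O(14): 14+13=27≡1 → B
C(2): 2+13=15 → P
B(1): 1+13=14 → O
H(7): 7+13=20 → U
X(23): 23+13=36≡10 → K

PASEBPOUK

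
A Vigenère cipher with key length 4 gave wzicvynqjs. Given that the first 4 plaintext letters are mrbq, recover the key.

kihm

Subtract each crib letter from the matching ciphertext letter (mod 26):
w(22)−m(12)=10 → k
z(25)−r(17)=8 → i
i(8)−b(1)=7 → h
c(2)−q(16)=-14≡12 → m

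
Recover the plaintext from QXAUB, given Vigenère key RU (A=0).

Repeat the key across the ciphertext: RURUR
Q(16)−R(17): -1≡25 → Z
X(23)−U(20): 3 → D
A(0)−R(17): -17≡9 → J
U(20)−U(20): 0 → A
B(1)−R(17): -16≡10 → K

ZDJAK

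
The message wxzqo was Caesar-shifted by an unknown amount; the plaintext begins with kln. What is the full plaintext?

klnec

From the crib: w(22)−k(10)=12, so the shift is 12.
Subtract 12 from each ciphertext letter:
w(22): 22−12=10 → k
x(23): 23−12=11 → l
z(25): 25−12=13 → n
q(16): 16−12=4 → e
o(14): 14−12=2 → c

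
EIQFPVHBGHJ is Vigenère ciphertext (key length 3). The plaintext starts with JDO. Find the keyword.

Subtract each crib letter from the matching ciphertext letter (mod 26):
E(4)−J(9)=-5≡21 → V
I(8)−D(3)=5 → F
Q(16)−O(14)=2 → C

VFC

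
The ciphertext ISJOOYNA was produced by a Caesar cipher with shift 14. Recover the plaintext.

UEVAAKZM

I(8): 8−14=-6≡20 → U
S(18): 18−14=4 → E
J(9): 9−14=-5≡21 → V
O(14): 14−14=0 → A
O(14): 14−14=0 → A
Y(24): 24−14=10 → K
N(13): 13−14=-1≡25 → Z
A(0): 0−14=-14≡12 → M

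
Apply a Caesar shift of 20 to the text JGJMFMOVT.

DADGZGIPN

J(9): 9+20=29≡3 → D
G(6): 6+20=26≡0 → A
J(9): 9+20=29≡3 → D
M(12): 12+20=32≡6 → G
F(5): 5+20=25 → Z
M(12): 12+20=32≡6 → G
O(14): 14+20=34≡8 → I
V(21): 21+20=41≡15 → P
T(19): 19+20=39≡13 → N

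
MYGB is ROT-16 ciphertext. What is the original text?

M(12): 12−16=-4≡22 → W
Y(24): 24−16=8 → I
G(6): 6−16=-10≡16 → Q
B(1): 1−16=-15≡11 → L

WIQL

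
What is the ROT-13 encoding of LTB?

L(11): 11+13=24 → Y
T(19): 19+13=32≡6 → G
B(1): 1+13=14 → O

YGO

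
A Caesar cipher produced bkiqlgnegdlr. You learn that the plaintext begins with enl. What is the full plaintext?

From the crib: b(1)−e(4)=-3≡23, so the shift is 23.
Subtract 23 from each ciphertext letter:
b(1): 1−23=-22≡4 → e
k(10): 10−23=-13≡13 → n
i(8): 8−23=-15≡11 → l
q(16): 16−23=-7≡19 → t
l(11): 11−23=-12≡14 → o
g(6): 6−23=-17≡9 → j
n(13): 13−23=-10≡16 → q
e(4): 4−23=-19≡7 → h
g(6): 6−23=-17≡9 → j
d(3): 3−23=-20≡6 → g
l(11): 11−23=-12≡14 → o
r(17): 17−23=-6≡20 → u

enltojqhjgou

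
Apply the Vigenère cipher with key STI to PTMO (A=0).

Repeat the key across the message: STIS
P(15)+S(18): 33≡7 → H
T(19)+T(19): 38≡12 → M
M(12)+I(8): 20 → U
O(14)+S(18): 32≡6 → G

HMUG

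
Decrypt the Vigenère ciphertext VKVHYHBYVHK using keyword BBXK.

UJYXXGEOUGN

Repeat the key across the ciphertext: BBXKBBXKBBX
V(21)−B(1): 20 → U
K(10)−B(1): 9 → J
V(21)−X(23): -2≡24 → Y
H(7)−K(10): -3≡23 → X
Y(24)−B(1): 23 → X
H(7)−B(1): 6 → G
B(1)−X(23): -22≡4 → E
Y(24)−K(10): 14 → O
V(21)−B(1): 20 → U
H(7)−B(1): 6 → G
K(10)−X(23): -13≡13 → N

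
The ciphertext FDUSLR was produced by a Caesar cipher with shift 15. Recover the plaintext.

QOFDWC

F(5): 5−15=-10≡16 → Q
D(3): 3−15=-12≡14 → O
U(20): 20−15=5 → F
S(18): 18−15=3 → D
L(11): 11−15=-4≡22 → W
R(17): 17−15=2 → C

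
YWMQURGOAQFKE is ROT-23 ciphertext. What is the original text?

Y(24): 24−23=1 → B
W(22): 22−23=-1≡25 → Z
M(12): 12−23=-11≡15 → P
Q(16): 16−23=-7≡19 → T
U(20): 20−23=-3≡23 → X
R(17): 17−23=-6≡20 → U
G(6): 6−23=-17≡9 → J
O(14): 14−23=-9≡17 → R
A(0): 0−23=-23≡3 → D
Q(16): 16−23=-7≡19 → T
F(5): 5−23=-18≡8 → I
K(10): 10−23=-13≡13 → N
E(4): 4−23=-19≡7 → H

BZPTXUJRDTINH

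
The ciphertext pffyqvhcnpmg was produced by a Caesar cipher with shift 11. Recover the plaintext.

euunfkwrcebv

p(15): 15−11=4 → e
f(5): 5−11=-6≡20 → u
f(5): 5−11=-6≡20 → u
y(24): 24−11=13 → n
q(16): 16−11=5 → f
v(21): 21−11=10 → k
h(7): 7−11=-4≡22 → w
c(2): 2−11=-9≡17 → r
n(13): 13−11=2 → c
p(15): 15−11=4 → e
m(12): 12−11=1 → b
g(6): 6−11=-5≡21 → v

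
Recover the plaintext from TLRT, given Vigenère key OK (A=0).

FBDJ

Repeat the key across the ciphertext: OKOK
T(19)−O(14): 5 → F
L(11)−K(10): 1 → B
R(17)−O(14): 3 → D
T(19)−K(10): 9 → J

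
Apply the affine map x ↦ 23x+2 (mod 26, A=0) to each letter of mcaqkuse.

m(12): 23·12+2=278≡18 → s
c(2): 23·2+2=48≡22 → w
a(0): 23·0+2=2 → c
q(16): 23·16+2=370≡6 → g
k(10): 23·10+2=232≡24 → y
u(20): 23·20+2=462≡20 → u
s(18): 23·18+2=416≡0 → a
e(4): 23·4+2=94≡16 → q

swcgyuaq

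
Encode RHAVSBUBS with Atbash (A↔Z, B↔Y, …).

ISZEHYFYH

R(17) → I(8)
H(7) → S(18)
A(0) → Z(25)
V(21) → E(4)
S(18) → H(7)
B(1) → Y(24)
U(20) → F(5)
B(1) → Y(24)
S(18) → H(7)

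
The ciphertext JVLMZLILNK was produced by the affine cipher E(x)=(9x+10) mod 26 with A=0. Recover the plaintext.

XHDGTDUDJA

The inverse of 9 mod 26 is 3, since 9·3=27≡1. Apply D(y)=3·(y−10) mod 26:
J(9): 3·(9−10)=-3≡23 → X
V(21): 3·(21−10)=33≡7 → H
L(11): 3·(11−10)=3 → D
M(12): 3·(12−10)=6 → G
Z(25): 3·(25−10)=45≡19 → T
L(11): 3·(11−10)=3 → D
I(8): 3·(8−10)=-6≡20 → U
L(11): 3·(11−10)=3 → D
N(13): 3·(13−10)=9 → J
K(10): 3·(10−10)=0 → A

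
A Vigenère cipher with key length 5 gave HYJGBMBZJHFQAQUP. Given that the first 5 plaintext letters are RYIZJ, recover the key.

QABHS

Subtract each crib letter from the matching ciphertext letter (mod 26):
H(7)−R(17)=-10≡16 → Q
Y(24)−Y(24)=0 → A
J(9)−I(8)=1 → B
G(6)−Z(25)=-19≡7 → H
B(1)−J(9)=-8≡18 → S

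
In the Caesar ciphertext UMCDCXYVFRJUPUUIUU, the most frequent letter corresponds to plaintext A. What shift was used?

20

The most frequent ciphertext letter is U (appears 6 times).
U is position 20; A is position 0.
Shift = 20.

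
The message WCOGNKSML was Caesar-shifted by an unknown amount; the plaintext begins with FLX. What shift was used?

17

From the crib: W(22)−F(5)=17, so the shift is 17.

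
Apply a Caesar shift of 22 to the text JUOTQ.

FQKPM

J(9): 9+22=31≡5 → F
U(20): 20+22=42≡16 → Q
O(14): 14+22=36≡10 → K
T(19): 19+22=41≡15 → P
Q(16): 16+22=38≡12 → M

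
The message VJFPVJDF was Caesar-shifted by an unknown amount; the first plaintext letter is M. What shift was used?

From the crib: V(21)−M(12)=9, so the shift is 9.

9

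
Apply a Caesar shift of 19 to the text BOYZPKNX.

UHRSIDGQ

B(1): 1+19=20 → U
O(14): 14+19=33≡7 → H
Y(24): 24+19=43≡17 → R
Z(25): 25+19=44≡18 → S
P(15): 15+19=34≡8 → I
K(10): 10+19=29≡3 → D
N(13): 13+19=32≡6 → G
X(23): 23+19=42≡16 → Q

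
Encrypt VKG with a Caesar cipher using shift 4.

ZOK

V(21): 21+4=25 → Z
K(10): 10+4=14 → O
G(6): 6+4=10 → K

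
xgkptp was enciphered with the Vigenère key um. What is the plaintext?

duqdzd

Repeat the key across the ciphertext: umumum
x(23)−u(20): 3 → d
g(6)−m(12): -6≡20 → u
k(10)−u(20): -10≡16 → q
p(15)−m(12): 3 → d
t(19)−u(20): -1≡25 → z
p(15)−m(12): 3 → d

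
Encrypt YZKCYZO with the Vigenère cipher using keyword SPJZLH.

Repeat the key across the message: SPJZLHS
Y(24)+S(18): 42≡16 → Q
Z(25)+P(15): 40≡14 → O
K(10)+J(9): 19 → T
C(2)+Z(25): 27≡1 → B
Y(24)+L(11): 35≡9 → J
Z(25)+H(7): 32≡6 → G
O(14)+S(18): 32≡6 → G

QOTBJGG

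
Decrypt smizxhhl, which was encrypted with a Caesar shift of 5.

s(18): 18−5=13 → n
m(12): 12−5=7 → h
i(8): 8−5=3 → d
z(25): 25−5=20 → u
x(23): 23−5=18 → s
h(7): 7−5=2 → c
h(7): 7−5=2 → c
l(11): 11−5=6 → g

nhdusccg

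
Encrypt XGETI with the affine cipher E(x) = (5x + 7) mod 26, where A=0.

X(23): 5·23+7=122≡18 → S
G(6): 5·6+7=37≡11 → L
E(4): 5·4+7=27≡1 → B
T(19): 5·19+7=102≡24 → Y
I(8): 5·8+7=47≡21 → V

SLBYV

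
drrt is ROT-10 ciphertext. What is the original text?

thhj

d(3): 3−10=-7≡19 → t
r(17): 17−10=7 → h
r(17): 17−10=7 → h
t(19): 19−10=9 → j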